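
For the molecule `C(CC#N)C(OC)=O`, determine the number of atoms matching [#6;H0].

The query [#6;H0] means: any carbon with no attached hydrogen.
Check the 8 heavy atoms by environment: 2× C (H2) → no; 2× C (H0) → match; 2× O (H0) → no; 1× C (H3) → no; 1× N (H0) → no.
That gives 2 matching atoms.

2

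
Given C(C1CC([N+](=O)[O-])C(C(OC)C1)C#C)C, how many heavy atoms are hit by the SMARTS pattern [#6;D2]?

4

The query [#6;D2] means: any carbon bonded to exactly two heavy atoms.
Check the 15 heavy atoms by environment: 4× C (D3) → no; 4× C (D2) → match; 3× C (D1) → no; 1× O (D2) → no; 1× N (charge +1, D3) → no; 1× O (charge -1, D1) → no; 1× O (D1) → no.
That gives 4 matching atoms.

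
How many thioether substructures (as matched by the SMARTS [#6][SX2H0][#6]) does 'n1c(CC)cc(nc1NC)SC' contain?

1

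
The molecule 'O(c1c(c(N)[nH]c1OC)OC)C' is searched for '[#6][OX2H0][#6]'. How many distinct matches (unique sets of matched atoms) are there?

[#6][OX2H0][#6] is the SMARTS for an ether: an aliphatic oxygen bridging two carbons with no H on the oxygen.
The molecule carries 3 separate instances of a methoxy ether (-OCH3) meeting every constraint; each maps to a distinct set of atoms, giving 3 matches.

3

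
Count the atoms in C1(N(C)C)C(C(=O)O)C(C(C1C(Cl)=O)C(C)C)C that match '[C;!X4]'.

Check the 18 heavy atoms by environment: 11× C (X4) → no; 1× N (X3) → no; 2× C (X3) → match; 2× O (X1) → no; 1× O (X2) → no; 1× Cl (X1) → no.
That gives 2 matching atoms.

2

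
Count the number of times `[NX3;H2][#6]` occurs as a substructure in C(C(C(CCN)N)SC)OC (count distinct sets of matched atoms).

2

[NX3;H2][#6] is the SMARTS for a primary amine: a trivalent nitrogen with two H attached to carbon.
The molecule carries 2 separate instances of a primary amino group (-NH2) meeting every constraint; each maps to a distinct set of atoms, giving 2 matches.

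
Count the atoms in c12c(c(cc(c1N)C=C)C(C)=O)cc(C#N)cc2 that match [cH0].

6

The query [cH0] means: aromatic carbon with no attached hydrogen (substituted or ring-fusion).
Check the 18 heavy atoms by environment: 6× c (aromatic, H0) → match; 4× c (aromatic, H1) → no; 2× C (H0) → no; 1× N (H0) → no; 1× O (H0) → no; 1× C (H3) → no; 1× C (H1) → no; 1× C (H2) → no; 1× N (H2) → no.
That gives 6 matching atoms.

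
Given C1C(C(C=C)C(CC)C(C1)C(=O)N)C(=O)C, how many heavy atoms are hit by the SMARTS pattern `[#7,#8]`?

3

The query [#7,#8] means: nitrogen or oxygen (comma = OR).
Check the 16 heavy atoms by environment: 13× C → no; 2× O → match; 1× N → match.
Summing the matching environments: 2 + 1 = 3 matching atoms.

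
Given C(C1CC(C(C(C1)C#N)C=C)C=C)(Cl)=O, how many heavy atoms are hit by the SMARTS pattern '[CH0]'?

Check the 15 heavy atoms by environment: 6× C (H1) → no; 4× C (H2) → no; 2× C (H0) → match; 1× N (H0) → no; 1× O (H0) → no; 1× Cl (H0) → no.
That gives 2 matching atoms.

2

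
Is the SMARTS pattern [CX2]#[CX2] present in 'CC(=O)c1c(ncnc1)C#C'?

Yes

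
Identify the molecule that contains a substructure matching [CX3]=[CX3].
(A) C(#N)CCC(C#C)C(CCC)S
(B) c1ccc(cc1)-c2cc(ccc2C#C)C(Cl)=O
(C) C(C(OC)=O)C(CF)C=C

[CX3]=[CX3] describes a non-aromatic C=C double bond between two sp2 carbons (an alkene).
(A) has an ethynyl group (-C#CH) but the C-C bond is a triple bond, not a double bond.
(B) has an ethynyl group (-C#CH) but the C-C bond is a triple bond, not a double bond.
(C) contains a vinyl group (-CH=CH2), which satisfies every atom and bond constraint.
So the answer is (C).

C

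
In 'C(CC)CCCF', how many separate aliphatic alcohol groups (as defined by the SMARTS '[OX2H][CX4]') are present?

0

[OX2H][CX4] is the SMARTS for an aliphatic alcohol: a hydroxyl oxygen bound to an sp3 (X4) carbon.
No fragment in the molecule satisfies every constraint, giving 0 matches.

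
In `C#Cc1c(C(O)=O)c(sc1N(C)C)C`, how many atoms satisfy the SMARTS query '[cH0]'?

4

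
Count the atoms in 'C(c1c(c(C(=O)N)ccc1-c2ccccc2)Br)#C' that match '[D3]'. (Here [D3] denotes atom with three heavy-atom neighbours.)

6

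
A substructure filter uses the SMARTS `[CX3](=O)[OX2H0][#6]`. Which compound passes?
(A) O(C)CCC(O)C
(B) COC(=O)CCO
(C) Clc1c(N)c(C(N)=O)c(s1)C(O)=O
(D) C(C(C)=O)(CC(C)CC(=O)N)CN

[CX3](=O)[OX2H0][#6] describes a carbonyl carbon bonded to an oxygen that is itself bonded to carbon (no H on that O) (an ester).
(A) has a methoxy ether (-OCH3) but the ether oxygen is not adjacent to a C=O carbon.
(B) contains a methyl-ester group (-C(=O)OCH3), which satisfies every atom and bond constraint.
(C) has a carboxylic acid group (-C(=O)OH) but the singly-bonded O carries H (OX2H1, not H0).
(D) has a primary amide (-C(=O)NH2) but the carbonyl is bonded to N, not to an O-C linkage.
So the answer is (B).

B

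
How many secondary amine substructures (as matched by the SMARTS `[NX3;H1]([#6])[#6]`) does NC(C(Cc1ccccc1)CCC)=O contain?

[NX3;H1]([#6])[#6] is the SMARTS for a secondary amine: a trivalent nitrogen with one H, bonded to two carbons.
The molecule has a primary amide (-C(=O)NH2), but the -C(=O)NH2 nitrogen has H2, not H1; nothing else fits, so there are 0 matches.

0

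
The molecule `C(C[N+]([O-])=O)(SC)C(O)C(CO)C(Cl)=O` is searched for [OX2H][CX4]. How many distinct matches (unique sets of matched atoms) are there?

2

[OX2H][CX4] is the SMARTS for an aliphatic alcohol: a hydroxyl oxygen bound to an sp3 (X4) carbon.
The molecule carries 2 separate instances of a hydroxyl group (-OH) meeting every constraint; each maps to a distinct set of atoms, giving 2 matches.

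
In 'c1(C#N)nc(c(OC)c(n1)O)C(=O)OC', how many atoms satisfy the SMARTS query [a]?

6

The query [a] means: a matches any aromatic atom.
Check the 15 heavy atoms by environment: 2× n (aromatic) → match; 4× c (aromatic) → match; 4× C → no; 4× O → no; 1× N → no.
Summing the matching environments: 2 + 4 = 6 matching atoms.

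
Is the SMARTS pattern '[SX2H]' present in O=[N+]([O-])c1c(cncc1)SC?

The pattern [SX2H] describes an aliphatic sulfur with two connections, one being H — a thiol.
The closest candidate here is a methylthio ether (-SCH3), but the sulfur has H0 (bonded to two carbons), not H1. No other fragment satisfies the full query, so there is no match.

No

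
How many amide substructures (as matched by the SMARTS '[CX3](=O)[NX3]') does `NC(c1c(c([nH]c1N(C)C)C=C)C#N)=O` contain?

1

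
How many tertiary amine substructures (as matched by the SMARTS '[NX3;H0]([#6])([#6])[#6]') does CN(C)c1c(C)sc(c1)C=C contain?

[NX3;H0]([#6])([#6])[#6] is the SMARTS for a tertiary amine: a trivalent nitrogen with no H, bonded to three carbons.
Exactly one fragment in the molecule meets all constraints, giving 1 match.

1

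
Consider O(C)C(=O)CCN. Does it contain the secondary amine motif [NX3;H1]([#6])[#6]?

No

The pattern [NX3;H1]([#6])[#6] describes a trivalent nitrogen with one H, bonded to two carbons — a secondary amine.
The closest candidate here is a primary amino group (-NH2), but the nitrogen has H2 and only one carbon neighbour. No other fragment satisfies the full query, so there is no match.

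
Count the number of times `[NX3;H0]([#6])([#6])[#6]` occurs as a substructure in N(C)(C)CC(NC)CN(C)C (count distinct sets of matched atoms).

2

[NX3;H0]([#6])([#6])[#6] is the SMARTS for a tertiary amine: a trivalent nitrogen with no H, bonded to three carbons.
The molecule carries 2 separate instances of a dimethylamino group (-N(CH3)2) meeting every constraint; each maps to a distinct set of atoms, giving 2 matches.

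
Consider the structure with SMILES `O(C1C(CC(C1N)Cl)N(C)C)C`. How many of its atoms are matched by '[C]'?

Check the 12 heavy atoms by environment: 8× C → match; 2× N → no; 1× O → no; 1× Cl → no.
That gives 8 matching atoms.

8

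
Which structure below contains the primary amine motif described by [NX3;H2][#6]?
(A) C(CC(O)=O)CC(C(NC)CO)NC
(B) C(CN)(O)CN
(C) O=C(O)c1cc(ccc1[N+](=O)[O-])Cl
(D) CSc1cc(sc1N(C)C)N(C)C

B

[NX3;H2][#6] describes a trivalent nitrogen with two H attached to carbon (a primary amine).
(A) has an N-methylamino group (-NHCH3) but the nitrogen bears two carbons and only one H (H1), not H2.
(B) contains a primary amino group (-NH2), which satisfies every atom and bond constraint.
(C) has a nitro group (-[N+](=O)[O-]) but the nitrogen is [N+] with no H, not NX3H2.
(D) has a dimethylamino group (-N(CH3)2) but the nitrogen has H0, not H2.
So the answer is (B).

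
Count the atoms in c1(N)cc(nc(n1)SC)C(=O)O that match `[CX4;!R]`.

The query [CX4;!R] means: aliphatic carbon with four total connections, not in a ring.
Check the 12 heavy atoms by environment: 2× n (aromatic, X2, in 6-ring) → no; 4× c (aromatic, X3, in 6-ring) → no; 1× S (X2, acyclic) → no; 1× C (X4, acyclic) → match; 1× C (X3, acyclic) → no; 1× O (X1, acyclic) → no; 1× O (X2, acyclic) → no; 1× N (X3, acyclic) → no.
That gives 1 matching atom.

1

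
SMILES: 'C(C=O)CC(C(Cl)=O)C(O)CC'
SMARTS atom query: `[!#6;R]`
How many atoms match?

The query [!#6;R] means: non-carbon atom that is part of a ring.
Check the 12 heavy atoms by environment: 8× C (acyclic) → no; 3× O (acyclic) → no; 1× Cl (acyclic) → no.
No environment satisfies the query, so 0 matching atoms.

0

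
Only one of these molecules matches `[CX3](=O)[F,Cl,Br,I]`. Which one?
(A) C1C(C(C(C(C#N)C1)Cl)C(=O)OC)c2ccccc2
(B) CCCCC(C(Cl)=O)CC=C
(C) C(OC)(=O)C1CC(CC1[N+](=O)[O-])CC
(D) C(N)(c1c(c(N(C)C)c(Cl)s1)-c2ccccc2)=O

B

[CX3](=O)[F,Cl,Br,I] describes a carbonyl carbon bonded to a halogen (an acyl halide).
(A) has a chloro substituent but the Cl is not on a carbonyl carbon.
(B) contains an acyl chloride (-C(=O)Cl), which satisfies every atom and bond constraint.
(C) has a methyl-ester group (-C(=O)OCH3) but the carbonyl is bonded to -O-C, not to a halogen.
(D) has a chloro substituent but the Cl is not on a carbonyl carbon.
So the answer is (B).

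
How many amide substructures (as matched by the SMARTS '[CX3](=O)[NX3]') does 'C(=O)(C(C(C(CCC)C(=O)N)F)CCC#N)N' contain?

[CX3](=O)[NX3] is the SMARTS for an amide: a carbonyl carbon bonded to a trivalent nitrogen.
The molecule carries 2 separate instances of a primary amide (-C(=O)NH2) meeting every constraint; each maps to a distinct set of atoms, giving 2 matches.

2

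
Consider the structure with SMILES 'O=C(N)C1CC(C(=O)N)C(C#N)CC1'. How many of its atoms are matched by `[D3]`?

Check the 14 heavy atoms by environment: 4× C (D2) → no; 5× C (D3) → match; 2× O (D1) → no; 3× N (D1) → no.
That gives 5 matching atoms.

5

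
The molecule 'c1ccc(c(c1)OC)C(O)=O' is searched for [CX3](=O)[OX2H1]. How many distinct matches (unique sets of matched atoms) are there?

1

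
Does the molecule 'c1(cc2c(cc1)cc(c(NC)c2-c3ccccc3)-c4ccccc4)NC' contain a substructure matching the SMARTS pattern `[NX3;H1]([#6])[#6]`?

Yes

The pattern [NX3;H1]([#6])[#6] describes a trivalent nitrogen with one H, bonded to two carbons — a secondary amine.
The molecule carries an N-methylamino group (-NHCH3), whose atoms satisfy every constraint of the query, so the pattern matches.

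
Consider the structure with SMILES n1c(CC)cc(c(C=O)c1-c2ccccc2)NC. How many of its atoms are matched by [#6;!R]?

4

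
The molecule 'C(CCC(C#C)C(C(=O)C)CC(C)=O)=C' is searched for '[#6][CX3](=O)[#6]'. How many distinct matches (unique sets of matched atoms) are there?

2

[#6][CX3](=O)[#6] is the SMARTS for a ketone: a carbonyl carbon (no H) flanked by two carbons.
The molecule carries 2 separate instances of an acetyl/ketone group (-C(=O)CH3) meeting every constraint; each maps to a distinct set of atoms, giving 2 matches.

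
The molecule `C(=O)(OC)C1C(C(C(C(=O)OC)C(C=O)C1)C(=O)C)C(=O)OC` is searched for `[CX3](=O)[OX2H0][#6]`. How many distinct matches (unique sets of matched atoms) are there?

[CX3](=O)[OX2H0][#6] is the SMARTS for an ester: a carbonyl carbon bonded to an oxygen that is itself bonded to carbon (no H on that O).
The molecule carries 3 separate instances of a methyl-ester group (-C(=O)OCH3) meeting every constraint; each maps to a distinct set of atoms, giving 3 matches.

3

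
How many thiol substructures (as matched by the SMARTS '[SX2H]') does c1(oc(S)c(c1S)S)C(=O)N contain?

[SX2H] is the SMARTS for a thiol: an aliphatic sulfur with two connections, one being H.
The molecule carries 3 separate instances of a thiol (-SH) meeting every constraint; each maps to a distinct set of atoms, giving 3 matches.

3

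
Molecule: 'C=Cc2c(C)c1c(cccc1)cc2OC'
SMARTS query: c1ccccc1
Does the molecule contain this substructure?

The pattern c1ccccc1 describes six aromatic carbons in a ring — a benzene ring.
The required atom environment is present in the molecule, so the pattern matches.

Yes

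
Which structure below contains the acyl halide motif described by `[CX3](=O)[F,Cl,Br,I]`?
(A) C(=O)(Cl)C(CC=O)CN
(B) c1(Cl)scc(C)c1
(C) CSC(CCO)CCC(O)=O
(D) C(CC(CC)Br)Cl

A

[CX3](=O)[F,Cl,Br,I] describes a carbonyl carbon bonded to a halogen (an acyl halide).
(A) contains an acyl chloride (-C(=O)Cl), which satisfies every atom and bond constraint.
(B) has a chloro substituent but the Cl is not on a carbonyl carbon.
(C) has a carboxylic acid group (-C(=O)OH) but the carbonyl is bonded to -OH, not to a halogen.
(D) has a chloro substituent but the Cl is not on a carbonyl carbon.
So the answer is (A).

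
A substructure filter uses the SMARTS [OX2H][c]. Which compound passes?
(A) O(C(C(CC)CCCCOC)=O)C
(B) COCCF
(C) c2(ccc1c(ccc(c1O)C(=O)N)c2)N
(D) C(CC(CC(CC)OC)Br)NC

C

[OX2H][c] describes a hydroxyl oxygen attached to an aromatic carbon (a phenol).
(A) has a methoxy ether (-OCH3) but the oxygen has H0, not H1.
(B) has a methoxy ether (-OCH3) but the oxygen has H0, not H1.
(C) contains a hydroxyl group (-OH), which satisfies every atom and bond constraint.
(D) has a methoxy ether (-OCH3) but the oxygen has H0, not H1.
So the answer is (C).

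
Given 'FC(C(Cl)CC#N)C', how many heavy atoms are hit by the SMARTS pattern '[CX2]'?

The query [CX2] means: C with X2: aliphatic carbon with exactly 2 total connections.
Check the 8 heavy atoms by environment: 4× C (X4) → no; 1× C (X2) → match; 1× N (X1) → no; 1× Cl (X1) → no; 1× F (X1) → no.
That gives 1 matching atom.

1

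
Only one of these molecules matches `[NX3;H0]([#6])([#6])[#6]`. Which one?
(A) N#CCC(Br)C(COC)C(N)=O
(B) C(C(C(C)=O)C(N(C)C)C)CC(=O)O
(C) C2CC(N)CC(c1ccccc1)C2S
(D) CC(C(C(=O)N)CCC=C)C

[NX3;H0]([#6])([#6])[#6] describes a trivalent nitrogen with no H, bonded to three carbons (a tertiary amine).
(A) has a primary amide (-C(=O)NH2) but the amide nitrogen has H2 and only one carbon neighbour.
(B) contains a dimethylamino group (-N(CH3)2), which satisfies every atom and bond constraint.
(C) has a primary amino group (-NH2) but the nitrogen has H2, not H0 with three carbons.
(D) has a primary amide (-C(=O)NH2) but the amide nitrogen has H2 and only one carbon neighbour.
So the answer is (B).

B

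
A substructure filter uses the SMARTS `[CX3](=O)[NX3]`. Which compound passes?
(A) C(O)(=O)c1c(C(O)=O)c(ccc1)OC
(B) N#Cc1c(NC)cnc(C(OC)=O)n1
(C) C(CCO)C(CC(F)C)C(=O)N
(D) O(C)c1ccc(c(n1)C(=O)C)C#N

C

[CX3](=O)[NX3] describes a carbonyl carbon bonded to a trivalent nitrogen (an amide).
(A) has a carboxylic acid group (-C(=O)OH) but the carbonyl is bonded to O, not to an NX3 nitrogen.
(B) has a nitrile (-C#N) but the nitrile N is NX1 (triple-bonded), not NX3.
(C) contains a primary amide (-C(=O)NH2), which satisfies every atom and bond constraint.
(D) has a nitrile (-C#N) but the nitrile N is NX1 (triple-bonded), not NX3.
So the answer is (C).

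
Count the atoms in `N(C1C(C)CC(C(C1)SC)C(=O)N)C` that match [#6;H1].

The query [#6;H1] means: any carbon bearing exactly one hydrogen.
Check the 14 heavy atoms by environment: 2× C (H2) → no; 4× C (H1) → match; 1× S (H0) → no; 3× C (H3) → no; 1× N (H1) → no; 1× C (H0) → no; 1× O (H0) → no; 1× N (H2) → no.
That gives 4 matching atoms.

4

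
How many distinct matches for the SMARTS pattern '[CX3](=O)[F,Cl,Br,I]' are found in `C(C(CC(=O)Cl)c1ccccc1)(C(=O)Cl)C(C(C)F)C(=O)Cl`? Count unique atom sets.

3

[CX3](=O)[F,Cl,Br,I] is the SMARTS for an acyl halide: a carbonyl carbon bonded to a halogen.
The molecule carries 3 separate instances of an acyl chloride (-C(=O)Cl) meeting every constraint; each maps to a distinct set of atoms, giving 3 matches.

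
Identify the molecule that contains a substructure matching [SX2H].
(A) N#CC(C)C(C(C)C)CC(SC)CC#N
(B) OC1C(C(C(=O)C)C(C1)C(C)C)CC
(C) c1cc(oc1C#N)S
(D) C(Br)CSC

C

[SX2H] describes an aliphatic sulfur with two connections, one being H (a thiol).
(A) has a methylthio ether (-SCH3) but the sulfur has H0 (bonded to two carbons), not H1.
(B) has a hydroxyl group (-OH) but it is an -OH, not an -SH.
(C) contains a thiol (-SH), which satisfies every atom and bond constraint.
(D) has a methylthio ether (-SCH3) but the sulfur has H0 (bonded to two carbons), not H1.
So the answer is (C).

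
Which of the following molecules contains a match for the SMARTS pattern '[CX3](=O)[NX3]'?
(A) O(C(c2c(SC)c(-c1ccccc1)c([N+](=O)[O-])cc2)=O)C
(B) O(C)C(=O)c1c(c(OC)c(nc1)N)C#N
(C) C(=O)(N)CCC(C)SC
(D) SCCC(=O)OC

C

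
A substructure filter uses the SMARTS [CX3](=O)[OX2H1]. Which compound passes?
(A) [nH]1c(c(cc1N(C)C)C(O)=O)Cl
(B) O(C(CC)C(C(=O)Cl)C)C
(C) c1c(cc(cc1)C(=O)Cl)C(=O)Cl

[CX3](=O)[OX2H1] describes an sp2 carbon double-bonded to O and single-bonded to an -OH oxygen (a carboxylic acid).
(A) contains a carboxylic acid group (-C(=O)OH), which satisfies every atom and bond constraint.
(B) has an acyl chloride (-C(=O)Cl) but the carbonyl is bonded to Cl, not to an -OH oxygen.
(C) has an acyl chloride (-C(=O)Cl) but the carbonyl is bonded to Cl, not to an -OH oxygen.
So the answer is (A).

A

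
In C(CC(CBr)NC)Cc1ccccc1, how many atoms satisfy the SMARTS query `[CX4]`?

The query [CX4] means: C with X4: aliphatic carbon with exactly 4 total connections (bonds + H).
Check the 14 heavy atoms by environment: 6× C (X4) → match; 1× Br (X1) → no; 6× c (aromatic, X3) → no; 1× N (X3) → no.
That gives 6 matching atoms.

6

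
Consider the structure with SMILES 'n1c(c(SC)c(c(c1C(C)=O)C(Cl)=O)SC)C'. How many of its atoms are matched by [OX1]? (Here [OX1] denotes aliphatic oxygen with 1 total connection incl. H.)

2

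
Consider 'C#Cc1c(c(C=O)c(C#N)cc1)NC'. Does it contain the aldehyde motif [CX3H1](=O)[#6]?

Yes

The pattern [CX3H1](=O)[#6] describes an sp2 carbon with one H, double-bonded to O and single-bonded to carbon — an aldehyde.
The molecule carries an aldehyde (-CHO), whose atoms satisfy every constraint of the query, so the pattern matches.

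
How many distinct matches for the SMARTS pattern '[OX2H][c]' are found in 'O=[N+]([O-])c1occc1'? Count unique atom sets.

0

[OX2H][c] is the SMARTS for a phenol: a hydroxyl oxygen attached to an aromatic carbon.
No fragment in the molecule satisfies every constraint, giving 0 matches.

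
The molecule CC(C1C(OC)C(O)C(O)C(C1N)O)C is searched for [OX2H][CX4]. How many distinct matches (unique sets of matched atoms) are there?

[OX2H][CX4] is the SMARTS for an aliphatic alcohol: a hydroxyl oxygen bound to an sp3 (X4) carbon.
The molecule carries 3 separate instances of a hydroxyl group (-OH) meeting every constraint; each maps to a distinct set of atoms, giving 3 matches.

3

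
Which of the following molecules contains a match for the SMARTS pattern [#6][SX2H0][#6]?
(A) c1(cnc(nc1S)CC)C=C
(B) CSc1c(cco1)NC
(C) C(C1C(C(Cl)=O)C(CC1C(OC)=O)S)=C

[#6][SX2H0][#6] describes an aliphatic sulfur bridging two carbons with no H on the sulfur (a thioether).
(A) has a thiol (-SH) but the sulfur has H1, not H0 bridging two carbons.
(B) contains a methylthio ether (-SCH3), which satisfies every atom and bond constraint.
(C) has a thiol (-SH) but the sulfur has H1, not H0 bridging two carbons.
So the answer is (B).

B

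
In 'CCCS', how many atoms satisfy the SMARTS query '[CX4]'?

The query [CX4] means: C with X4: aliphatic carbon with exactly 4 total connections (bonds + H).
Check the 4 heavy atoms by environment: 3× C (X4) → match; 1× S (X2) → no.
That gives 3 matching atoms.

3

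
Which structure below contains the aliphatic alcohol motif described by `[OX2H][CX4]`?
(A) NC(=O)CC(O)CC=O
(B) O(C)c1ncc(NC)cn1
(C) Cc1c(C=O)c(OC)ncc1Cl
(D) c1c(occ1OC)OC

A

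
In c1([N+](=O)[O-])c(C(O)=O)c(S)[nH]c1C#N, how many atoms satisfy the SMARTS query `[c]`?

4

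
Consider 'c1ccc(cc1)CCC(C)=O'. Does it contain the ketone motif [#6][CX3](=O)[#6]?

The pattern [#6][CX3](=O)[#6] describes a carbonyl carbon (no H) flanked by two carbons — a ketone.
The molecule carries an acetyl/ketone group (-C(=O)CH3), whose atoms satisfy every constraint of the query, so the pattern matches.

Yes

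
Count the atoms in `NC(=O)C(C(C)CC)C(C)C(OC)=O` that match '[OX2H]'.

Check the 14 heavy atoms by environment: 4× C (H3, X4) → no; 3× C (H1, X4) → no; 1× C (H2, X4) → no; 2× C (H0, X3) → no; 2× O (H0, X1) → no; 1× O (H0, X2) → no; 1× N (H2, X3) → no.
No environment satisfies the query, so 0 matching atoms.

0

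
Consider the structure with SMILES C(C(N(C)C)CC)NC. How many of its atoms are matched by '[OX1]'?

The query [OX1] means: aliphatic oxygen with one total connection — typically a carbonyl =O or an oxide.
Check the 9 heavy atoms by environment: 7× C (X4) → no; 2× N (X3) → no.
No environment satisfies the query, so 0 matching atoms.

0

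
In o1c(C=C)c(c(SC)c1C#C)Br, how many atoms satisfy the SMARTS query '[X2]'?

4

The query [X2] means: any atom with exactly two total connections (bonds + H).
Check the 12 heavy atoms by environment: 1× o (aromatic, X2) → match; 4× c (aromatic, X3) → no; 1× S (X2) → match; 1× C (X4) → no; 2× C (X2) → match; 2× C (X3) → no; 1× Br (X1) → no.
Summing the matching environments: 1 + 1 + 2 = 4 matching atoms.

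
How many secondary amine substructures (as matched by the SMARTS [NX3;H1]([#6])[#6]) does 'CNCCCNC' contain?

2

[NX3;H1]([#6])[#6] is the SMARTS for a secondary amine: a trivalent nitrogen with one H, bonded to two carbons.
The molecule carries 2 separate instances of an N-methylamino group (-NHCH3) meeting every constraint; each maps to a distinct set of atoms, giving 2 matches.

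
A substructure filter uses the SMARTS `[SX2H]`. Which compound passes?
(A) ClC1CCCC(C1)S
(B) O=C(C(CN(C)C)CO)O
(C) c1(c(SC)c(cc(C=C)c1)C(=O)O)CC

A

[SX2H] describes an aliphatic sulfur with two connections, one being H (a thiol).
(A) contains a thiol (-SH), which satisfies every atom and bond constraint.
(B) has a hydroxyl group (-OH) but it is an -OH, not an -SH.
(C) has a methylthio ether (-SCH3) but the sulfur has H0 (bonded to two carbons), not H1.
So the answer is (A).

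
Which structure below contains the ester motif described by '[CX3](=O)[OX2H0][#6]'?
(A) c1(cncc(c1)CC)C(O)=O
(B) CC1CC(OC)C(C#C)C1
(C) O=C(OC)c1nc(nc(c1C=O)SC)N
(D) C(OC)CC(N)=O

[CX3](=O)[OX2H0][#6] describes a carbonyl carbon bonded to an oxygen that is itself bonded to carbon (no H on that O) (an ester).
(A) has a carboxylic acid group (-C(=O)OH) but the singly-bonded O carries H (OX2H1, not H0).
(B) has a methoxy ether (-OCH3) but the ether oxygen is not adjacent to a C=O carbon.
(C) contains a methyl-ester group (-C(=O)OCH3), which satisfies every atom and bond constraint.
(D) has a methoxy ether (-OCH3) but the ether oxygen is not adjacent to a C=O carbon.
So the answer is (C).

C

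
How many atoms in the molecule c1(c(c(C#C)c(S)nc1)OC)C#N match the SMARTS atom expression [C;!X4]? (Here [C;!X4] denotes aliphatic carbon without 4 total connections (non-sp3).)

3

The query [C;!X4] means: aliphatic carbon that does not have four total connections.
Check the 13 heavy atoms by environment: 1× n (aromatic, X2) → no; 5× c (aromatic, X3) → no; 1× O (X2) → no; 1× C (X4) → no; 1× S (X2) → no; 3× C (X2) → match; 1× N (X1) → no.
That gives 3 matching atoms.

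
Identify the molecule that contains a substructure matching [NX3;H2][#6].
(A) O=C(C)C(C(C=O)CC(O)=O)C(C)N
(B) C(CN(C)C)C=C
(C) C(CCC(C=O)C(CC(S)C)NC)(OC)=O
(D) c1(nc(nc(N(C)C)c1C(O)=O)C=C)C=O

[NX3;H2][#6] describes a trivalent nitrogen with two H attached to carbon (a primary amine).
(A) contains a primary amino group (-NH2), which satisfies every atom and bond constraint.
(B) has a dimethylamino group (-N(CH3)2) but the nitrogen has H0, not H2.
(C) has an N-methylamino group (-NHCH3) but the nitrogen bears two carbons and only one H (H1), not H2.
(D) has a dimethylamino group (-N(CH3)2) but the nitrogen has H0, not H2.
So the answer is (A).

A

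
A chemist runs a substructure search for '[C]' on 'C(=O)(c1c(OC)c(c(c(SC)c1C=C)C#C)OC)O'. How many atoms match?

8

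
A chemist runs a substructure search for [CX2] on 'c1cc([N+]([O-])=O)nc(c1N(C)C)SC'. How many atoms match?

0

The query [CX2] means: C with X2: aliphatic carbon with exactly 2 total connections.
Check the 14 heavy atoms by environment: 1× n (aromatic, X2) → no; 5× c (aromatic, X3) → no; 1× N (charge +1, X3) → no; 1× O (charge -1, X1) → no; 1× O (X1) → no; 1× N (X3) → no; 3× C (X4) → no; 1× S (X2) → no.
No environment satisfies the query, so 0 matching atoms.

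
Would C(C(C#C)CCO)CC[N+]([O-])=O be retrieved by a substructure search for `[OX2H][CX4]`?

Yes

The pattern [OX2H][CX4] describes a hydroxyl oxygen bound to an sp3 (X4) carbon — an aliphatic alcohol.
The molecule carries a hydroxyl group (-OH), whose atoms satisfy every constraint of the query, so the pattern matches.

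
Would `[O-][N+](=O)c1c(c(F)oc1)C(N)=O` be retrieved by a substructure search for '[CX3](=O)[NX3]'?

Yes

The pattern [CX3](=O)[NX3] describes a carbonyl carbon bonded to a trivalent nitrogen — an amide.
The molecule carries a primary amide (-C(=O)NH2), whose atoms satisfy every constraint of the query, so the pattern matches.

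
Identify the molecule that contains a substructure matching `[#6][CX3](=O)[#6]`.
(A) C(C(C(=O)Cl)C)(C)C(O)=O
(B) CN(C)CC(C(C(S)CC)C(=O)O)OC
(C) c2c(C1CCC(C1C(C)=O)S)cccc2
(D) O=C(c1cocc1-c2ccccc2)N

C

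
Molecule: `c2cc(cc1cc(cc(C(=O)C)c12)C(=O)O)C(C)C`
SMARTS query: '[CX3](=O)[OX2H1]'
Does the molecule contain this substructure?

Yes

The pattern [CX3](=O)[OX2H1] describes an sp2 carbon double-bonded to O and single-bonded to an -OH oxygen — a carboxylic acid.
The molecule carries a carboxylic acid group (-C(=O)OH), whose atoms satisfy every constraint of the query, so the pattern matches.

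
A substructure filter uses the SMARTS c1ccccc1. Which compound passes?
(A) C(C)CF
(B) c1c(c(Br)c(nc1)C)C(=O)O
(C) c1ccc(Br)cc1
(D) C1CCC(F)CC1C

C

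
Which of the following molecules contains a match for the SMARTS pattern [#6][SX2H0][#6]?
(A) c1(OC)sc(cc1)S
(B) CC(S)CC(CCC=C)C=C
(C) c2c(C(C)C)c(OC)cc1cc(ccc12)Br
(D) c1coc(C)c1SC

[#6][SX2H0][#6] describes an aliphatic sulfur bridging two carbons with no H on the sulfur (a thioether).
(A) has a thiol (-SH) but the sulfur has H1, not H0 bridging two carbons.
(B) has a thiol (-SH) but the sulfur has H1, not H0 bridging two carbons.
(C) has a methoxy ether (-OCH3) but the bridging atom is O, not S.
(D) contains a methylthio ether (-SCH3), which satisfies every atom and bond constraint.
So the answer is (D).

D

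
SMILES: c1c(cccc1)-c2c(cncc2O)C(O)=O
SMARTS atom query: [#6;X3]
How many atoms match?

12

The query [#6;X3] means: any carbon (aromatic or not) with three total connections.
Check the 16 heavy atoms by environment: 1× n (aromatic, X2) → no; 11× c (aromatic, X3) → match; 2× O (X2) → no; 1× C (X3) → match; 1× O (X1) → no.
Summing the matching environments: 11 + 1 = 12 matching atoms.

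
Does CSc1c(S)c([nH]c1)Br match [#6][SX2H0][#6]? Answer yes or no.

The pattern [#6][SX2H0][#6] describes an aliphatic sulfur bridging two carbons with no H on the sulfur — a thioether.
The molecule carries a methylthio ether (-SCH3), whose atoms satisfy every constraint of the query, so the pattern matches.

Yes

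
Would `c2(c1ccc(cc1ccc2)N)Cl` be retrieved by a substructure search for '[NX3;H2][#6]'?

Yes

The pattern [NX3;H2][#6] describes a trivalent nitrogen with two H attached to carbon — a primary amine.
The molecule carries a primary amino group (-NH2), whose atoms satisfy every constraint of the query, so the pattern matches.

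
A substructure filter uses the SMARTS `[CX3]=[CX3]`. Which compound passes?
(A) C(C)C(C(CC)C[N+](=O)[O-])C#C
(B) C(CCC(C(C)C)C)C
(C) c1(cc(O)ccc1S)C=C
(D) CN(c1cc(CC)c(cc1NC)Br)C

C

[CX3]=[CX3] describes a non-aromatic C=C double bond between two sp2 carbons (an alkene).
(A) has an ethyl group (-CH2CH3) but its C-C bond is a single bond between CX4 carbons, not CX3=CX3.
(B) has an ethyl group (-CH2CH3) but its C-C bond is a single bond between CX4 carbons, not CX3=CX3.
(C) contains a vinyl group (-CH=CH2), which satisfies every atom and bond constraint.
(D) has an ethyl group (-CH2CH3) but its C-C bond is a single bond between CX4 carbons, not CX3=CX3.
So the answer is (C).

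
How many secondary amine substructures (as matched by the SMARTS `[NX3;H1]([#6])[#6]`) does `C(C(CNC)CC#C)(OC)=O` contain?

1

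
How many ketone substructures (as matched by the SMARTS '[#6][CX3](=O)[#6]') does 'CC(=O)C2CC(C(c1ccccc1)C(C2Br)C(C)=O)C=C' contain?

2

[#6][CX3](=O)[#6] is the SMARTS for a ketone: a carbonyl carbon (no H) flanked by two carbons.
The molecule carries 2 separate instances of an acetyl/ketone group (-C(=O)CH3) meeting every constraint; each maps to a distinct set of atoms, giving 2 matches.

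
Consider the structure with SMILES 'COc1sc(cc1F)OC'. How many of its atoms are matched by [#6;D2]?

The query [#6;D2] means: any carbon bonded to exactly two heavy atoms.
Check the 10 heavy atoms by environment: 1× s (aromatic, D2) → no; 3× c (aromatic, D3) → no; 1× c (aromatic, D2) → match; 2× O (D2) → no; 2× C (D1) → no; 1× F (D1) → no.
That gives 1 matching atom.

1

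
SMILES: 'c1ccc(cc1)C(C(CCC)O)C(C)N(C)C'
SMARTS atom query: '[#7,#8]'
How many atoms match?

Check the 17 heavy atoms by environment: 9× C → no; 6× c (aromatic) → no; 1× O → match; 1× N → match.
Summing the matching environments: 1 + 1 = 2 matching atoms.

2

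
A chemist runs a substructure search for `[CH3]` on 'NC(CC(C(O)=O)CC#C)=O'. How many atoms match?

0

The query [CH3] means: aliphatic carbon with exactly three hydrogens.
Check the 11 heavy atoms by environment: 2× C (H2) → no; 2× C (H1) → no; 3× C (H0) → no; 2× O (H0) → no; 1× N (H2) → no; 1× O (H1) → no.
No environment satisfies the query, so 0 matching atoms.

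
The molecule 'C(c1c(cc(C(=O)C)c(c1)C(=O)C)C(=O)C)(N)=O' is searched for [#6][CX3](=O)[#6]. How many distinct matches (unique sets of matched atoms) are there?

[#6][CX3](=O)[#6] is the SMARTS for a ketone: a carbonyl carbon (no H) flanked by two carbons.
The molecule carries 3 separate instances of an acetyl/ketone group (-C(=O)CH3) meeting every constraint; each maps to a distinct set of atoms, giving 3 matches.

3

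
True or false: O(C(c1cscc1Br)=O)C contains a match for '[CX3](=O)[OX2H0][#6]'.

The pattern [CX3](=O)[OX2H0][#6] describes a carbonyl carbon bonded to an oxygen that is itself bonded to carbon (no H on that O) — an ester.
The molecule carries a methyl-ester group (-C(=O)OCH3), whose atoms satisfy every constraint of the query, so the pattern matches.

True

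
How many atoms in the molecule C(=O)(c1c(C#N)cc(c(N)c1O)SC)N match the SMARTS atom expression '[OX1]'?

Check the 15 heavy atoms by environment: 6× c (aromatic, X3) → no; 2× N (X3) → no; 1× O (X2) → no; 1× S (X2) → no; 1× C (X4) → no; 1× C (X3) → no; 1× O (X1) → match; 1× C (X2) → no; 1× N (X1) → no.
That gives 1 matching atom.

1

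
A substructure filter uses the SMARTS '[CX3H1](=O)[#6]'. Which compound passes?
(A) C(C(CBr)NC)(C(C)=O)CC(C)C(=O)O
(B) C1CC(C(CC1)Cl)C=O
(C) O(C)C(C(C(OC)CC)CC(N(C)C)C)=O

[CX3H1](=O)[#6] describes an sp2 carbon with one H, double-bonded to O and single-bonded to carbon (an aldehyde).
(A) has an acetyl/ketone group (-C(=O)CH3) but the carbonyl carbon has H0 (two carbon neighbours), not H1.
(B) contains an aldehyde (-CHO), which satisfies every atom and bond constraint.
(C) has a methyl-ester group (-C(=O)OCH3) but the carbonyl carbon has H0, not H1.
So the answer is (B).

B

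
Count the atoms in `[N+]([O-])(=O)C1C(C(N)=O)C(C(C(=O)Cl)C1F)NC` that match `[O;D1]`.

4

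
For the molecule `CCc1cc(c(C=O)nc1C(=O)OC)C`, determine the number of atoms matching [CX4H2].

1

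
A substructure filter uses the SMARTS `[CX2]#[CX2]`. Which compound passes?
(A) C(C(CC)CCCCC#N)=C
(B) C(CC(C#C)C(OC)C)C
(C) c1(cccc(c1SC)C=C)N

B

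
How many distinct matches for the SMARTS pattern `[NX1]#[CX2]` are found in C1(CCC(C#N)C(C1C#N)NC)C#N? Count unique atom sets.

[NX1]#[CX2] is the SMARTS for a nitrile: a nitrogen triple-bonded to a two-connected carbon.
The molecule carries 3 separate instances of a nitrile (-C#N) meeting every constraint; each maps to a distinct set of atoms, giving 3 matches.

3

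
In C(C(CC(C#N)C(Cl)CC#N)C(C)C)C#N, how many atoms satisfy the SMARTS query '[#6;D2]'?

The query [#6;D2] means: any carbon bonded to exactly two heavy atoms.
Check the 16 heavy atoms by environment: 6× C (D2) → match; 4× C (D3) → no; 3× N (D1) → no; 2× C (D1) → no; 1× Cl (D1) → no.
That gives 6 matching atoms.

6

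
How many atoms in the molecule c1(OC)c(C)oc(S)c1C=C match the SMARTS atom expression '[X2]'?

Check the 11 heavy atoms by environment: 1× o (aromatic, X2) → match; 4× c (aromatic, X3) → no; 1× S (X2) → match; 2× C (X4) → no; 1× O (X2) → match; 2× C (X3) → no.
Summing the matching environments: 1 + 1 + 1 = 3 matching atoms.

3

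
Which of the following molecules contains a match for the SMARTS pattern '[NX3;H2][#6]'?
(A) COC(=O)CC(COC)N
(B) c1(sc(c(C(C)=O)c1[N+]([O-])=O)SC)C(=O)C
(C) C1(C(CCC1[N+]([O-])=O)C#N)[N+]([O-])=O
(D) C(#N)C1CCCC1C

A

[NX3;H2][#6] describes a trivalent nitrogen with two H attached to carbon (a primary amine).
(A) contains a primary amino group (-NH2), which satisfies every atom and bond constraint.
(B) has a nitro group (-[N+](=O)[O-]) but the nitrogen is [N+] with no H, not NX3H2.
(C) has a nitro group (-[N+](=O)[O-]) but the nitrogen is [N+] with no H, not NX3H2.
(D) has a nitrile (-C#N) but the nitrogen is NX1 (triple-bonded), not NX3 with two H.
So the answer is (A).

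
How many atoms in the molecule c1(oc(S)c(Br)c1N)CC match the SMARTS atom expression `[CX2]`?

Check the 10 heavy atoms by environment: 1× o (aromatic, X2) → no; 4× c (aromatic, X3) → no; 1× S (X2) → no; 2× C (X4) → no; 1× N (X3) → no; 1× Br (X1) → no.
No environment satisfies the query, so 0 matching atoms.

0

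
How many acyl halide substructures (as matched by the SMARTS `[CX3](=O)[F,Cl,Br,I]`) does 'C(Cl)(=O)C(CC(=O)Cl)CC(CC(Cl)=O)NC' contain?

[CX3](=O)[F,Cl,Br,I] is the SMARTS for an acyl halide: a carbonyl carbon bonded to a halogen.
The molecule carries 3 separate instances of an acyl chloride (-C(=O)Cl) meeting every constraint; each maps to a distinct set of atoms, giving 3 matches.

3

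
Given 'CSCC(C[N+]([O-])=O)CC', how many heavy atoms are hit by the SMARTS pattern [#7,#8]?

3

Check the 10 heavy atoms by environment: 6× C → no; 1× N (charge +1) → match; 1× O (charge -1) → match; 1× O → match; 1× S → no.
Summing the matching environments: 1 + 1 + 1 = 3 matching atoms.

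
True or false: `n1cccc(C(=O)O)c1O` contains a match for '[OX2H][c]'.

True

The pattern [OX2H][c] describes a hydroxyl oxygen attached to an aromatic carbon — a phenol.
The molecule carries a hydroxyl group (-OH), whose atoms satisfy every constraint of the query, so the pattern matches.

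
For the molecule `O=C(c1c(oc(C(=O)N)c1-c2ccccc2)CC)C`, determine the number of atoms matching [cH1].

5

The query [cH1] means: aromatic carbon bearing exactly one hydrogen.
Check the 19 heavy atoms by environment: 1× o (aromatic, H0) → no; 5× c (aromatic, H0) → no; 5× c (aromatic, H1) → match; 2× C (H0) → no; 2× O (H0) → no; 1× N (H2) → no; 2× C (H3) → no; 1× C (H2) → no.
That gives 5 matching atoms.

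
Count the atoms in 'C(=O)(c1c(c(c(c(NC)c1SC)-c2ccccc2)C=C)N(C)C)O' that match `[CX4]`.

4

The query [CX4] means: C with X4: aliphatic carbon with exactly 4 total connections (bonds + H).
Check the 24 heavy atoms by environment: 12× c (aromatic, X3) → no; 3× C (X3) → no; 1× O (X1) → no; 1× O (X2) → no; 2× N (X3) → no; 4× C (X4) → match; 1× S (X2) → no.
That gives 4 matching atoms.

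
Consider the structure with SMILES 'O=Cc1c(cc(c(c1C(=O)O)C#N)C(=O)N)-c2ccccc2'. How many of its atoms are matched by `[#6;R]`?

Check the 22 heavy atoms by environment: 12× c (aromatic, in 6-ring) → match; 4× C (acyclic) → no; 2× N (acyclic) → no; 4× O (acyclic) → no.
That gives 12 matching atoms.

12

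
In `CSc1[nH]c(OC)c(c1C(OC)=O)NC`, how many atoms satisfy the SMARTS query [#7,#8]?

5

The query [#7,#8] means: nitrogen or oxygen (comma = OR).
Check the 15 heavy atoms by environment: 1× n (aromatic) → match; 4× c (aromatic) → no; 1× S → no; 5× C → no; 3× O → match; 1× N → match.
Summing the matching environments: 1 + 3 + 1 = 5 matching atoms.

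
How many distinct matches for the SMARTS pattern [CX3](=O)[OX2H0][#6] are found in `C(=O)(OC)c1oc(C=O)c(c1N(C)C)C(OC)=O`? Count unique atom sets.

2

[CX3](=O)[OX2H0][#6] is the SMARTS for an ester: a carbonyl carbon bonded to an oxygen that is itself bonded to carbon (no H on that O).
The molecule carries 2 separate instances of a methyl-ester group (-C(=O)OCH3) meeting every constraint; each maps to a distinct set of atoms, giving 2 matches.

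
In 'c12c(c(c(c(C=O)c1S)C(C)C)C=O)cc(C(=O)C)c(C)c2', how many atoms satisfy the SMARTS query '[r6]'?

10

Check the 22 heavy atoms by environment: 10× c (aromatic, in 6-ring) → match; 8× C (acyclic) → no; 3× O (acyclic) → no; 1× S (acyclic) → no.
That gives 10 matching atoms.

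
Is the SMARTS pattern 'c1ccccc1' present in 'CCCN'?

The pattern c1ccccc1 describes six aromatic carbons in a ring — a benzene ring.
The closest candidate here is a methyl group (-CH3), but no six-membered all-carbon aromatic ring is present. No other fragment satisfies the full query, so there is no match.

No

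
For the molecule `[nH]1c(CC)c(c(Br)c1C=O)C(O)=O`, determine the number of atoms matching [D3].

Check the 13 heavy atoms by environment: 1× n (aromatic, D2) → no; 4× c (aromatic, D3) → match; 2× C (D2) → no; 3× O (D1) → no; 1× C (D1) → no; 1× C (D3) → match; 1× Br (D1) → no.
Summing the matching environments: 4 + 1 = 5 matching atoms.

5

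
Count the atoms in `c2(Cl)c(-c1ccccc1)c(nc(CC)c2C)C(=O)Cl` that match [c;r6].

The query [c;r6] means: aromatic carbon that belongs to a six-membered ring.
Check the 19 heavy atoms by environment: 1× n (aromatic, in 6-ring) → no; 11× c (aromatic, in 6-ring) → match; 4× C (acyclic) → no; 2× Cl (acyclic) → no; 1× O (acyclic) → no.
That gives 11 matching atoms.

11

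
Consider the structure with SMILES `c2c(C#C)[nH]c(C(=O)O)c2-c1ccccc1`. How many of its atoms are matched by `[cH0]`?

Check the 16 heavy atoms by environment: 1× n (aromatic, H1) → no; 4× c (aromatic, H0) → match; 6× c (aromatic, H1) → no; 2× C (H0) → no; 1× C (H1) → no; 1× O (H0) → no; 1× O (H1) → no.
That gives 4 matching atoms.

4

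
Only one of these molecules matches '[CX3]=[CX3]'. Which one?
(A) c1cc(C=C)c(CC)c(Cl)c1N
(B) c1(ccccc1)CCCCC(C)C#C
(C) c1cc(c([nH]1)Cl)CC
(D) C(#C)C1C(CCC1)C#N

A

[CX3]=[CX3] describes a non-aromatic C=C double bond between two sp2 carbons (an alkene).
(A) contains a vinyl group (-CH=CH2), which satisfies every atom and bond constraint.
(B) has an ethynyl group (-C#CH) but the C-C bond is a triple bond, not a double bond.
(C) has an ethyl group (-CH2CH3) but its C-C bond is a single bond between CX4 carbons, not CX3=CX3.
(D) has an ethynyl group (-C#CH) but the C-C bond is a triple bond, not a double bond.
So the answer is (A).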